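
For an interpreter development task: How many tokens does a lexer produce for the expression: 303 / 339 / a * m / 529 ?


Scanning '303 / 339 / a * m / 529'
Token 1: '303' -> integer_literal
Token 2: '/' -> operator
Token 3: '339' -> integer_literal
Token 4: '/' -> operator
Token 5: 'a' -> identifier
Token 6: '*' -> operator
Token 7: 'm' -> identifier
Token 8: '/' -> operator
Token 9: '529' -> integer_literal
Total tokens: 9

9


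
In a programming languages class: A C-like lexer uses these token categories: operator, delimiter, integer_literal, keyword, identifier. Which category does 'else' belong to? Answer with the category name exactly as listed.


Token: 'else'
Checking categories:
  identifier: no
  integer_literal: no
  operator: no
  keyword: YES
  delimiter: no
Category: keyword

keyword


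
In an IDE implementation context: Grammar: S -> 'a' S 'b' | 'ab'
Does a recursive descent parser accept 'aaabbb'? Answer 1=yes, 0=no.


Grammar accepts strings of the form a^n b^n (n >= 1)
Word: 'aaabbb'
Counting: 3 a's and 3 b's
Check: 3 == 3? Yes
Derivation (S -> aSb applied 2 time(s), then S -> ab): S => aSb => aaSbb => aaabbb
Accepted

1


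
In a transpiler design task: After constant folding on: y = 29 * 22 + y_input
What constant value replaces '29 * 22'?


Identifying constant sub-expression:
  Original: y = 29 * 22 + y_input
  29 and 22 are both compile-time constants
  Evaluating: 29 * 22 = 638
  After folding: y = 638 + y_input

638


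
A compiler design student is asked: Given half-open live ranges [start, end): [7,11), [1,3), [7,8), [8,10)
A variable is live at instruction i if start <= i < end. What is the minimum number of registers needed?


Live ranges:
  Var0: [7, 11)
  Var1: [1, 3)
  Var2: [7, 8)
  Var3: [8, 10)
Sweep-line events (position, delta, active):
  pos=1 start -> active=1
  pos=3 end -> active=0
  pos=7 start -> active=1
  pos=7 start -> active=2
  pos=8 end -> active=1
  pos=8 start -> active=2
  pos=10 end -> active=1
  pos=11 end -> active=0
Maximum simultaneous active: 2
Minimum registers needed: 2

2


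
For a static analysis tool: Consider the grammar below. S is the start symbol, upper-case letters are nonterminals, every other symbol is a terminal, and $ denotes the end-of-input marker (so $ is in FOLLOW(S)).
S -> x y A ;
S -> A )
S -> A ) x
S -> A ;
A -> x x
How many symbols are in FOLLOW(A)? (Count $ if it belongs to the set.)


S is the start symbol and does not occur in any rule body, so FOLLOW(S) = {$}.
Examining every occurrence of A in a rule body:
  S -> x y A ; : A is followed by terminal ';' -> add ';'
  S -> A ) : A is followed by terminal ')' -> add ')'
  S -> A ) x : A is followed by terminal ')' -> add ')' (already in the set)
  S -> A ; : A is followed by terminal ';' -> add ';' (already in the set)
  A -> x x : A does not occur in the body -> contributes nothing
FOLLOW(A) = {), ;}
Count: 2

2


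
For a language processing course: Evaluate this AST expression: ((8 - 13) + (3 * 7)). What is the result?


Expression: ((8 - 13) + (3 * 7))
Evaluating step by step:
  8 - 13 = -5
  3 * 7 = 21
  -5 + 21 = 16
Result: 16

16


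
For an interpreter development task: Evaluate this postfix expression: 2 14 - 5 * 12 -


Processing tokens left to right:
Push 2, Push 14
Pop 2 and 14, compute 2 - 14 = -12, push -12
Push 5
Pop -12 and 5, compute -12 * 5 = -60, push -60
Push 12
Pop -60 and 12, compute -60 - 12 = -72, push -72
Stack result: -72

-72


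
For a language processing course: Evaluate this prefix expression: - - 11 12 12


Parsing prefix expression: - - 11 12 12
Step 1: Innermost operation '- 11 12'
  11 - 12 = -1
Step 2: Outer operation '- [-1] 12'
  -1 - 12 = -13

-13


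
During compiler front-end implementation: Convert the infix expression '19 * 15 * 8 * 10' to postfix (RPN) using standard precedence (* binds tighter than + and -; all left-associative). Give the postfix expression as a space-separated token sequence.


Applying the shunting-yard algorithm:
  Operand 19 -> output
  Push '*' onto operator stack -> op-stack: [*]
  Operand 15 -> output
  See '*' (prec 2); top '*' (prec 2) >= it -> pop '*' to output
  Push '*' onto operator stack -> op-stack: [*]
  Operand 8 -> output
  See '*' (prec 2); top '*' (prec 2) >= it -> pop '*' to output
  Push '*' onto operator stack -> op-stack: [*]
  Operand 10 -> output
  End of input: pop '*' to output
Postfix result: 19 15 * 8 * 10 *

19 15 * 8 * 10 *


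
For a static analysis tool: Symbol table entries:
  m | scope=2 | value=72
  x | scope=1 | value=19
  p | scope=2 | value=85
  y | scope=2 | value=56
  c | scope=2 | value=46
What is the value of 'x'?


Searching symbol table for 'x':
  m | scope=2 | value=72
  x | scope=1 | value=19 <- MATCH
  p | scope=2 | value=85
  y | scope=2 | value=56
  c | scope=2 | value=46
Found 'x' at scope 1 with value 19

19


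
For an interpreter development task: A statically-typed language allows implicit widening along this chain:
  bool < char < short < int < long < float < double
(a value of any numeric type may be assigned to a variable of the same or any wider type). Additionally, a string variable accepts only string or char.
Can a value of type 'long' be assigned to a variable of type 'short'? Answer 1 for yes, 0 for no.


Target variable type: short
Source value type: long
Numeric ranks: long=4, short=2
Widening allowed iff rank(source) <= rank(target): 4 <= 2? No
Result: 0

0


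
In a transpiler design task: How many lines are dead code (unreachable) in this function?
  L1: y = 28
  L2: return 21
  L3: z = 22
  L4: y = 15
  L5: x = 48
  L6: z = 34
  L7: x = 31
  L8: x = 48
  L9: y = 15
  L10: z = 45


Analyzing control flow:
  L1: reachable (before return)
  L2: reachable (return statement)
  L3: DEAD (after return at L2)
  L4: DEAD (after return at L2)
  L5: DEAD (after return at L2)
  L6: DEAD (after return at L2)
  L7: DEAD (after return at L2)
  L8: DEAD (after return at L2)
  L9: DEAD (after return at L2)
  L10: DEAD (after return at L2)
Return at L2, total lines = 10
Dead lines: L3 through L10
Count: 8

8


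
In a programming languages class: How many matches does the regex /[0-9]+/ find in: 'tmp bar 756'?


Pattern: /[0-9]+/ (int literals)
Input: 'tmp bar 756'
Scanning for matches:
  Match 1: '756'
Total matches: 1

1


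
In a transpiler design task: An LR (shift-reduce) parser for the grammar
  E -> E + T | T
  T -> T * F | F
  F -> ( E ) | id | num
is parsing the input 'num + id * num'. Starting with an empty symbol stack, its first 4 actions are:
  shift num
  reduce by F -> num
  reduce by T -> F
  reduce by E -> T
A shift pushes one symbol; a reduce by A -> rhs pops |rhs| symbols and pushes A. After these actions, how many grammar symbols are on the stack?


Tracking the symbol stack through each action:
  Action 1: shift 'num' : push -> stack = [num] (size 1)
  Action 2: reduce by F -> num : pop 1, push F -> stack = [F] (size 1)
  Action 3: reduce by T -> F : pop 1, push T -> stack = [T] (size 1)
  Action 4: reduce by E -> T : pop 1, push E -> stack = [E] (size 1)
Final stack size: 1

1


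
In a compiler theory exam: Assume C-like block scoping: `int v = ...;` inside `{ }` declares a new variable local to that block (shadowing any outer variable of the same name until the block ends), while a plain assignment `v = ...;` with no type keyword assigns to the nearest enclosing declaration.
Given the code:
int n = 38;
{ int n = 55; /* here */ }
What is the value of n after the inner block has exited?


Analyzing scoping rules:
Outer scope: declares n = 38
Inner block: 'int n = 55;' declares a NEW n that shadows the outer one
When the block exits the inner n goes out of scope; the outer n was never modified -> 38
Result: 38

38


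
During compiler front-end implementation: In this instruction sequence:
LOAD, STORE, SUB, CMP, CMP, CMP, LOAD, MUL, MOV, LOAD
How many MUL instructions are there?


Scanning instruction sequence for MUL:
  Position 1: LOAD
  Position 2: STORE
  Position 3: SUB
  Position 4: CMP
  Position 5: CMP
  Position 6: CMP
  Position 7: LOAD
  Position 8: MUL <- MATCH
  Position 9: MOV
  Position 10: LOAD
Matches at positions: [8]
Total MUL count: 1

1


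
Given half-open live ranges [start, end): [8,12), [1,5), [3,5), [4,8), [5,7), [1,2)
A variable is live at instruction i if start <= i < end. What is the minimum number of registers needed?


Live ranges:
  Var0: [8, 12)
  Var1: [1, 5)
  Var2: [3, 5)
  Var3: [4, 8)
  Var4: [5, 7)
  Var5: [1, 2)
Sweep-line events (position, delta, active):
  pos=1 start -> active=1
  pos=1 start -> active=2
  pos=2 end -> active=1
  pos=3 start -> active=2
  pos=4 start -> active=3
  pos=5 end -> active=2
  pos=5 end -> active=1
  pos=5 start -> active=2
  pos=7 end -> active=1
  pos=8 end -> active=0
  pos=8 start -> active=1
  pos=12 end -> active=0
Maximum simultaneous active: 3
Minimum registers needed: 3

3


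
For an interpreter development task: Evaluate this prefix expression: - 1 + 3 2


Parsing prefix expression: - 1 + 3 2
Step 1: Innermost operation '+ 3 2'
  3 + 2 = 5
Step 2: Outer operation '- 1 [5]'
  1 - 5 = -4

-4


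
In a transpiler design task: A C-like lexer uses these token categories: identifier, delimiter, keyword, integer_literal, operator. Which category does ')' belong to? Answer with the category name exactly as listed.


Token: ')'
Checking categories:
  identifier: no
  integer_literal: no
  operator: no
  keyword: no
  delimiter: YES
Category: delimiter

delimiter


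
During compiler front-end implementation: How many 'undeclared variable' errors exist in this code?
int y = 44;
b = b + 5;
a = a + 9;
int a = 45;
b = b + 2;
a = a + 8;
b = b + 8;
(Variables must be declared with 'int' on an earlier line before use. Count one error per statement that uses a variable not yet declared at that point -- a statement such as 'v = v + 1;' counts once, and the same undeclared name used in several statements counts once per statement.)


Scanning code line by line:
  Line 1: declare 'y' -> declared = ['y']
  Line 2: use 'b' -> ERROR (undeclared)
  Line 3: use 'a' -> ERROR (undeclared)
  Line 4: declare 'a' -> declared = ['a', 'y']
  Line 5: use 'b' -> ERROR (undeclared)
  Line 6: use 'a' -> OK (declared)
  Line 7: use 'b' -> ERROR (undeclared)
Total undeclared variable errors: 4

4


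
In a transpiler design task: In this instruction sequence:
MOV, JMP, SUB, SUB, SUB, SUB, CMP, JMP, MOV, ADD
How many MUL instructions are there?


Scanning instruction sequence for MUL:
  Position 1: MOV
  Position 2: JMP
  Position 3: SUB
  Position 4: SUB
  Position 5: SUB
  Position 6: SUB
  Position 7: CMP
  Position 8: JMP
  Position 9: MOV
  Position 10: ADD
Matches at positions: []
Total MUL count: 0

0


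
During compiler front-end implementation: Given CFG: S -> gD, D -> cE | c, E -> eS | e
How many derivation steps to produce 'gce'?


Grammar: S -> gD, D -> cE | c, E -> eS | e
Deriving 'gce':
Step 1: S -> gD => gD
Step 2: D -> cE => gcE
Step 3: E -> e => gce
Total derivation steps: 3

3


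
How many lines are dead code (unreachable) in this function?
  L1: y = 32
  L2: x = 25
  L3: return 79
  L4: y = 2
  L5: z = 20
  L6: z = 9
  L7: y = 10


Analyzing control flow:
  L1: reachable (before return)
  L2: reachable (before return)
  L3: reachable (return statement)
  L4: DEAD (after return at L3)
  L5: DEAD (after return at L3)
  L6: DEAD (after return at L3)
  L7: DEAD (after return at L3)
Return at L3, total lines = 7
Dead lines: L4 through L7
Count: 4

4


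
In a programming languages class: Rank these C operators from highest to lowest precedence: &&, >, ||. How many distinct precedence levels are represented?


Looking up precedence for each operator:
  && -> precedence 2
  > -> precedence 4
  || -> precedence 1
Sorted highest to lowest: >, &&, ||
Distinct precedence values: [4, 2, 1]
Number of distinct levels: 3

3


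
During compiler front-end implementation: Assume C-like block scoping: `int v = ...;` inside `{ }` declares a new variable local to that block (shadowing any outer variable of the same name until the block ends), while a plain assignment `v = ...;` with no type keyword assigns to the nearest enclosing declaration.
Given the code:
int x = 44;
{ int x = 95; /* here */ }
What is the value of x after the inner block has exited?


Analyzing scoping rules:
Outer scope: declares x = 44
Inner block: 'int x = 95;' declares a NEW x that shadows the outer one
When the block exits the inner x goes out of scope; the outer x was never modified -> 44
Result: 44

44


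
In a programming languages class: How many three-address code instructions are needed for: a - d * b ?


Expression: a - d * b
Generating three-address code (respecting * over +/- precedence):
  Instruction 1: t1 = d * b
  Instruction 2: t2 = a - t1
Total instructions: 2

2


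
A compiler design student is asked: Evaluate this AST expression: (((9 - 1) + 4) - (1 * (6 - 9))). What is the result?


Expression: (((9 - 1) + 4) - (1 * (6 - 9)))
Evaluating step by step:
  9 - 1 = 8
  8 + 4 = 12
  6 - 9 = -3
  1 * -3 = -3
  12 - -3 = 15
Result: 15

15


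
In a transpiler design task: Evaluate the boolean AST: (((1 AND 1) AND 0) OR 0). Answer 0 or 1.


Step 1: Evaluate inner node
  1 AND 1 = 1
Step 2: Evaluate next node
  1 AND 0 = 0
Step 3: Evaluate root node
  0 OR 0 = 0

0


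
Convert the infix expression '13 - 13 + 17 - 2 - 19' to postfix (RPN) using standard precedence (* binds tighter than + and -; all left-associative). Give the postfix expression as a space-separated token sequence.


Applying the shunting-yard algorithm:
  Operand 13 -> output
  Push '-' onto operator stack -> op-stack: [-]
  Operand 13 -> output
  See '+' (prec 1); top '-' (prec 1) >= it -> pop '-' to output
  Push '+' onto operator stack -> op-stack: [+]
  Operand 17 -> output
  See '-' (prec 1); top '+' (prec 1) >= it -> pop '+' to output
  Push '-' onto operator stack -> op-stack: [-]
  Operand 2 -> output
  See '-' (prec 1); top '-' (prec 1) >= it -> pop '-' to output
  Push '-' onto operator stack -> op-stack: [-]
  Operand 19 -> output
  End of input: pop '-' to output
Postfix result: 13 13 - 17 + 2 - 19 -

13 13 - 17 + 2 - 19 -


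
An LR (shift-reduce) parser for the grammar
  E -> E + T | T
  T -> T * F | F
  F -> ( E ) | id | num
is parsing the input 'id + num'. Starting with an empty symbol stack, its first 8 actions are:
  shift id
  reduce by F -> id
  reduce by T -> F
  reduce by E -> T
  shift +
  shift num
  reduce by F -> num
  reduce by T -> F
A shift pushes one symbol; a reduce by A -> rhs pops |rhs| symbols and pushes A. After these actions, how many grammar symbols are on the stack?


Tracking the symbol stack through each action:
  Action 1: shift 'id' : push -> stack = [id] (size 1)
  Action 2: reduce by F -> id : pop 1, push F -> stack = [F] (size 1)
  Action 3: reduce by T -> F : pop 1, push T -> stack = [T] (size 1)
  Action 4: reduce by E -> T : pop 1, push E -> stack = [E] (size 1)
  Action 5: shift '+' : push -> stack = [E, +] (size 2)
  Action 6: shift 'num' : push -> stack = [E, +, num] (size 3)
  Action 7: reduce by F -> num : pop 1, push F -> stack = [E, +, F] (size 3)
  Action 8: reduce by T -> F : pop 1, push T -> stack = [E, +, T] (size 3)
Final stack size: 3

3


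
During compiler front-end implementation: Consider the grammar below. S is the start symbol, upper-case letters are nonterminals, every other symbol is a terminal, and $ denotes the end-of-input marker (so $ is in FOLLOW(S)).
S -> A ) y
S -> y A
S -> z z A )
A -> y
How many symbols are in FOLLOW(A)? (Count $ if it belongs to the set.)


S is the start symbol and does not occur in any rule body, so FOLLOW(S) = {$}.
Examining every occurrence of A in a rule body:
  S -> A ) y : A is followed by terminal ')' -> add ')'
  S -> y A : A is at the right end -> add FOLLOW(S) = {$}
  S -> z z A ) : A is followed by terminal ')' -> add ')' (already in the set)
  A -> y : A does not occur in the body -> contributes nothing
FOLLOW(A) = {), $}
Count: 2

2


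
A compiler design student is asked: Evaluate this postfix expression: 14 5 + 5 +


Processing tokens left to right:
Push 14, Push 5
Pop 14 and 5, compute 14 + 5 = 19, push 19
Push 5
Pop 19 and 5, compute 19 + 5 = 24, push 24
Stack result: 24

24


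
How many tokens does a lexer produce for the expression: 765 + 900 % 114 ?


Scanning '765 + 900 % 114'
Token 1: '765' -> integer_literal
Token 2: '+' -> operator
Token 3: '900' -> integer_literal
Token 4: '%' -> operator
Token 5: '114' -> integer_literal
Total tokens: 5

5


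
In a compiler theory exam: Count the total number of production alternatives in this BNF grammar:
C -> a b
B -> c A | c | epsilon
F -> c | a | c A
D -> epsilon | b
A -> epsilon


Counting alternatives per rule:
  C: 1 alternative(s)
  B: 3 alternative(s)
  F: 3 alternative(s)
  D: 2 alternative(s)
  A: 1 alternative(s)
Sum: 1 + 3 + 3 + 2 + 1 = 10

10


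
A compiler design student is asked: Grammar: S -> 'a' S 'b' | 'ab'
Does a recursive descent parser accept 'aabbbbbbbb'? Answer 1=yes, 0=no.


Grammar accepts strings of the form a^n b^n (n >= 1)
Word: 'aabbbbbbbb'
Counting: 2 a's and 8 b's
Check: 2 == 8? No
Mismatch: a-count != b-count
Rejected

0


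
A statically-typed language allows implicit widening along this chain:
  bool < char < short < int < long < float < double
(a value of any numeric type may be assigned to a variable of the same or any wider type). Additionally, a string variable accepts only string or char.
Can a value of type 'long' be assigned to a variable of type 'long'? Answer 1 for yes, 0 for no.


Target variable type: long
Source value type: long
Numeric ranks: long=4, long=4
Widening allowed iff rank(source) <= rank(target): 4 <= 4? Yes
Result: 1

1


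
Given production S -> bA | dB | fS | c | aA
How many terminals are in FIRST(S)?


Production: S -> bA | dB | fS | c | aA
Examining each alternative for leading terminals:
  S -> bA : first terminal = 'b'
  S -> dB : first terminal = 'd'
  S -> fS : first terminal = 'f'
  S -> c : first terminal = 'c'
  S -> aA : first terminal = 'a'
FIRST(S) = {a, b, c, d, f}
Count: 5

5


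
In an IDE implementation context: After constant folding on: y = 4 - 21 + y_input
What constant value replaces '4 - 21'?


Identifying constant sub-expression:
  Original: y = 4 - 21 + y_input
  4 and 21 are both compile-time constants
  Evaluating: 4 - 21 = -17
  After folding: y = -17 + y_input

-17


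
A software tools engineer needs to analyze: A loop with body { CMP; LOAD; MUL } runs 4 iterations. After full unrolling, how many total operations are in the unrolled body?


Loop body operations: CMP, LOAD, MUL (3 ops per iteration)
Unrolling 4 iterations:
  Iteration 1: CMP, LOAD, MUL (3 ops)
  Iteration 2: CMP, LOAD, MUL (3 ops)
  Iteration 3: CMP, LOAD, MUL (3 ops)
  Iteration 4: CMP, LOAD, MUL (3 ops)
Total: 4 iterations * 3 ops/iter = 12 operations

12


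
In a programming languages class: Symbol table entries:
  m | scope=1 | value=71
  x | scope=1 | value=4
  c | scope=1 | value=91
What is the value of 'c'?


Searching symbol table for 'c':
  m | scope=1 | value=71
  x | scope=1 | value=4
  c | scope=1 | value=91 <- MATCH
Found 'c' at scope 1 with value 91

91


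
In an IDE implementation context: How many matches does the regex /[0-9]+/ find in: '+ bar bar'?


Pattern: /[0-9]+/ (int literals)
Input: '+ bar bar'
Scanning for matches:
Total matches: 0

0


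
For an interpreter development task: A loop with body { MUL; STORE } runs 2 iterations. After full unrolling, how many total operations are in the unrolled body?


Loop body operations: MUL, STORE (2 ops per iteration)
Unrolling 2 iterations:
  Iteration 1: MUL, STORE (2 ops)
  Iteration 2: MUL, STORE (2 ops)
Total: 2 iterations * 2 ops/iter = 4 operations

4


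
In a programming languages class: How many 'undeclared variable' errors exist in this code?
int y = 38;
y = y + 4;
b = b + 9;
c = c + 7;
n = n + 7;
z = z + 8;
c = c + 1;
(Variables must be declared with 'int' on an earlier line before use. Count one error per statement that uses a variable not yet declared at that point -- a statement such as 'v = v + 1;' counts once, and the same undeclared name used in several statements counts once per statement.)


Scanning code line by line:
  Line 1: declare 'y' -> declared = ['y']
  Line 2: use 'y' -> OK (declared)
  Line 3: use 'b' -> ERROR (undeclared)
  Line 4: use 'c' -> ERROR (undeclared)
  Line 5: use 'n' -> ERROR (undeclared)
  Line 6: use 'z' -> ERROR (undeclared)
  Line 7: use 'c' -> ERROR (undeclared)
Total undeclared variable errors: 5

5


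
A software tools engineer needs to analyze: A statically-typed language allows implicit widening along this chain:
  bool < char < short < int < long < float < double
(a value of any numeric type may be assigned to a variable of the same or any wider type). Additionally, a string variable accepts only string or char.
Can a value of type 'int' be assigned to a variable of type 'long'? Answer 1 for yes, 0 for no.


Target variable type: long
Source value type: int
Numeric ranks: int=3, long=4
Widening allowed iff rank(source) <= rank(target): 3 <= 4? Yes
Result: 1

1


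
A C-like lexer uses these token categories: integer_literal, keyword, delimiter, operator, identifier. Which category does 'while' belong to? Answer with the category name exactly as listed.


Token: 'while'
Checking categories:
  identifier: no
  integer_literal: no
  operator: no
  keyword: YES
  delimiter: no
Category: keyword

keyword


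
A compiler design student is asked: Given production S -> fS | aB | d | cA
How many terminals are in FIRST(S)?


Production: S -> fS | aB | d | cA
Examining each alternative for leading terminals:
  S -> fS : first terminal = 'f'
  S -> aB : first terminal = 'a'
  S -> d : first terminal = 'd'
  S -> cA : first terminal = 'c'
FIRST(S) = {a, c, d, f}
Count: 4

4


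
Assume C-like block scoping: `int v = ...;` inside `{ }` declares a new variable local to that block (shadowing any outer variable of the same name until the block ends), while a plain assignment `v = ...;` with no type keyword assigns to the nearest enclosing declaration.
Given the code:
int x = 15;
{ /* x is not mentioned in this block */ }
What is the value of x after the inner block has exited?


Analyzing scoping rules:
Outer scope: declares x = 15
Inner block: x is neither redeclared nor assigned -> unchanged
After the block -> 15
Result: 15

15


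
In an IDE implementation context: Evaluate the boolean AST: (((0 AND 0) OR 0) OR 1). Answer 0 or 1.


Step 1: Evaluate inner node
  0 AND 0 = 0
Step 2: Evaluate next node
  0 OR 0 = 0
Step 3: Evaluate root node
  0 OR 1 = 1

1


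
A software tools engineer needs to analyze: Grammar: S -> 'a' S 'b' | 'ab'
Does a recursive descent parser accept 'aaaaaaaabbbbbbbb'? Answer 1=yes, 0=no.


Grammar accepts strings of the form a^n b^n (n >= 1)
Word: 'aaaaaaaabbbbbbbb'
Counting: 8 a's and 8 b's
Check: 8 == 8? Yes
Derivation (S -> aSb applied 7 time(s), then S -> ab): S => aSb => aaSbb => aaaSbbb => aaaaSbbbb => aaaaaSbbbbb => aaaaaaSbbbbbb => aaaaaaaSbbbbbbb => aaaaaaaabbbbbbbb
Accepted

1


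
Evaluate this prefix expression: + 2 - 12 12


Parsing prefix expression: + 2 - 12 12
Step 1: Innermost operation '- 12 12'
  12 - 12 = 0
Step 2: Outer operation '+ 2 [0]'
  2 + 0 = 2

2


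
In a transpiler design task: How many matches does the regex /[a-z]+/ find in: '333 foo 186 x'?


Pattern: /[a-z]+/ (identifiers)
Input: '333 foo 186 x'
Scanning for matches:
  Match 1: 'foo'
  Match 2: 'x'
Total matches: 2

2


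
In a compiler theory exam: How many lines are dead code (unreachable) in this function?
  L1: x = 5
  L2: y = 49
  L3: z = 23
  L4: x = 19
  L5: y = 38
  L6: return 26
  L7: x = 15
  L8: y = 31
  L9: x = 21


Analyzing control flow:
  L1: reachable (before return)
  L2: reachable (before return)
  L3: reachable (before return)
  L4: reachable (before return)
  L5: reachable (before return)
  L6: reachable (return statement)
  L7: DEAD (after return at L6)
  L8: DEAD (after return at L6)
  L9: DEAD (after return at L6)
Return at L6, total lines = 9
Dead lines: L7 through L9
Count: 3

3


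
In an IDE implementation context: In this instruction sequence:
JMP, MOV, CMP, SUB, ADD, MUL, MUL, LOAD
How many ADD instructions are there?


Scanning instruction sequence for ADD:
  Position 1: JMP
  Position 2: MOV
  Position 3: CMP
  Position 4: SUB
  Position 5: ADD <- MATCH
  Position 6: MUL
  Position 7: MUL
  Position 8: LOAD
Matches at positions: [5]
Total ADD count: 1

1


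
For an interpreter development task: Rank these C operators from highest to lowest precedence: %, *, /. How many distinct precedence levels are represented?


Looking up precedence for each operator:
  % -> precedence 6
  * -> precedence 6
  / -> precedence 6
Sorted highest to lowest: %, *, /
Distinct precedence values: [6]
Number of distinct levels: 1

1


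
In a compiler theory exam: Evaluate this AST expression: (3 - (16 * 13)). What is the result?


Expression: (3 - (16 * 13))
Evaluating step by step:
  16 * 13 = 208
  3 - 208 = -205
Result: -205

-205


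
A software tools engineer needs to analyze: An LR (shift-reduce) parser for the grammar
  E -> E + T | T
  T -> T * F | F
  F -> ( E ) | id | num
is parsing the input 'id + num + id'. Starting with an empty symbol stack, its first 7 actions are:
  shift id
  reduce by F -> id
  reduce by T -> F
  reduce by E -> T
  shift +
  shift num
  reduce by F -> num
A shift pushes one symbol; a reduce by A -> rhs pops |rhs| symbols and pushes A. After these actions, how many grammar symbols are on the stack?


Tracking the symbol stack through each action:
  Action 1: shift 'id' : push -> stack = [id] (size 1)
  Action 2: reduce by F -> id : pop 1, push F -> stack = [F] (size 1)
  Action 3: reduce by T -> F : pop 1, push T -> stack = [T] (size 1)
  Action 4: reduce by E -> T : pop 1, push E -> stack = [E] (size 1)
  Action 5: shift '+' : push -> stack = [E, +] (size 2)
  Action 6: shift 'num' : push -> stack = [E, +, num] (size 3)
  Action 7: reduce by F -> num : pop 1, push F -> stack = [E, +, F] (size 3)
Final stack size: 3

3


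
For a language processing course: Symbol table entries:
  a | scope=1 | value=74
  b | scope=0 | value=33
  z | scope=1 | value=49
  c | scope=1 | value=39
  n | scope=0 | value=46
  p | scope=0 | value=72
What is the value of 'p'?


Searching symbol table for 'p':
  a | scope=1 | value=74
  b | scope=0 | value=33
  z | scope=1 | value=49
  c | scope=1 | value=39
  n | scope=0 | value=46
  p | scope=0 | value=72 <- MATCH
Found 'p' at scope 0 with value 72

72


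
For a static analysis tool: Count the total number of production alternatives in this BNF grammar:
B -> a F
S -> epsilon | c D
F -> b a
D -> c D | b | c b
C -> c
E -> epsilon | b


Counting alternatives per rule:
  B: 1 alternative(s)
  S: 2 alternative(s)
  F: 1 alternative(s)
  D: 3 alternative(s)
  C: 1 alternative(s)
  E: 2 alternative(s)
Sum: 1 + 2 + 1 + 3 + 1 + 2 = 10

10


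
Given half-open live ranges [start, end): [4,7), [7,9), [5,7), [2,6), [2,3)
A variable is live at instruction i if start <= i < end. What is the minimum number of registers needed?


Live ranges:
  Var0: [4, 7)
  Var1: [7, 9)
  Var2: [5, 7)
  Var3: [2, 6)
  Var4: [2, 3)
Sweep-line events (position, delta, active):
  pos=2 start -> active=1
  pos=2 start -> active=2
  pos=3 end -> active=1
  pos=4 start -> active=2
  pos=5 start -> active=3
  pos=6 end -> active=2
  pos=7 end -> active=1
  pos=7 end -> active=0
  pos=7 start -> active=1
  pos=9 end -> active=0
Maximum simultaneous active: 3
Minimum registers needed: 3

3


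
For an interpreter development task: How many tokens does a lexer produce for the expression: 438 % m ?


Scanning '438 % m'
Token 1: '438' -> integer_literal
Token 2: '%' -> operator
Token 3: 'm' -> identifier
Total tokens: 3

3


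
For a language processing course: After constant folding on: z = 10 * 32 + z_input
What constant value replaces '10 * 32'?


Identifying constant sub-expression:
  Original: z = 10 * 32 + z_input
  10 and 32 are both compile-time constants
  Evaluating: 10 * 32 = 320
  After folding: z = 320 + z_input

320


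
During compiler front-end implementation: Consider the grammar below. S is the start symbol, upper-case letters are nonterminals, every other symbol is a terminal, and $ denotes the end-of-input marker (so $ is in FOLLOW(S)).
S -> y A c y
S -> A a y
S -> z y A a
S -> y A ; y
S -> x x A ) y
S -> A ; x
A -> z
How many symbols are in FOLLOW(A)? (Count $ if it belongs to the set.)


S is the start symbol and does not occur in any rule body, so FOLLOW(S) = {$}.
Examining every occurrence of A in a rule body:
  S -> y A c y : A is followed by terminal 'c' -> add 'c'
  S -> A a y : A is followed by terminal 'a' -> add 'a'
  S -> z y A a : A is followed by terminal 'a' -> add 'a' (already in the set)
  S -> y A ; y : A is followed by terminal ';' -> add ';'
  S -> x x A ) y : A is followed by terminal ')' -> add ')'
  S -> A ; x : A is followed by terminal ';' -> add ';' (already in the set)
  A -> z : A does not occur in the body -> contributes nothing
FOLLOW(A) = {), ;, a, c}
Count: 4

4


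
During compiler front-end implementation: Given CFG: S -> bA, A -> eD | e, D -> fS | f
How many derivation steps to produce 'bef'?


Grammar: S -> bA, A -> eD | e, D -> fS | f
Deriving 'bef':
Step 1: S -> bA => bA
Step 2: A -> eD => beD
Step 3: D -> f => bef
Total derivation steps: 3

3


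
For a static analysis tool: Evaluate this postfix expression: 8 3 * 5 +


Processing tokens left to right:
Push 8, Push 3
Pop 8 and 3, compute 8 * 3 = 24, push 24
Push 5
Pop 24 and 5, compute 24 + 5 = 29, push 29
Stack result: 29

29


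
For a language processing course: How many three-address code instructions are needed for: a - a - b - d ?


Expression: a - a - b - d
Generating three-address code (respecting * over +/- precedence):
  Instruction 1: t1 = a - a
  Instruction 2: t2 = t1 - b
  Instruction 3: t3 = t2 - d
Total instructions: 3

3


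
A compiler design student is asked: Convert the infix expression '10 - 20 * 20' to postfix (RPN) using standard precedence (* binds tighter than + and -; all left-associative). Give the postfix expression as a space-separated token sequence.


Applying the shunting-yard algorithm:
  Operand 10 -> output
  Push '-' onto operator stack -> op-stack: [-]
  Operand 20 -> output
  Push '*' onto operator stack -> op-stack: [-, *]
  Operand 20 -> output
  End of input: pop '*' to output
  End of input: pop '-' to output
Postfix result: 10 20 20 * -

10 20 20 * -


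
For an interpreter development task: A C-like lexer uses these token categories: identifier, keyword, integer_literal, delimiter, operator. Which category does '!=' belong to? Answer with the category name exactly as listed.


Token: '!='
Checking categories:
  identifier: no
  integer_literal: no
  operator: YES
  keyword: no
  delimiter: no
Category: operator

operator


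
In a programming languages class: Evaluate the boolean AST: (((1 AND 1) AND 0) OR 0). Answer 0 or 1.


Step 1: Evaluate inner node
  1 AND 1 = 1
Step 2: Evaluate next node
  1 AND 0 = 0
Step 3: Evaluate root node
  0 OR 0 = 0

0


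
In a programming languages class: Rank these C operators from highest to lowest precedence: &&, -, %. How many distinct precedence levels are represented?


Looking up precedence for each operator:
  && -> precedence 2
  - -> precedence 5
  % -> precedence 6
Sorted highest to lowest: %, -, &&
Distinct precedence values: [6, 5, 2]
Number of distinct levels: 3

3


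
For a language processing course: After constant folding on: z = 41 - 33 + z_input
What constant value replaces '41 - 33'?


Identifying constant sub-expression:
  Original: z = 41 - 33 + z_input
  41 and 33 are both compile-time constants
  Evaluating: 41 - 33 = 8
  After folding: z = 8 + z_input

8


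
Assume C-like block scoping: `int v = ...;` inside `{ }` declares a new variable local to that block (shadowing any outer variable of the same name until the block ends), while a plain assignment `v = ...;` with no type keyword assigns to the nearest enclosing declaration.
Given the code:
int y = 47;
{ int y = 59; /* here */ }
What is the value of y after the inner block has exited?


Analyzing scoping rules:
Outer scope: declares y = 47
Inner block: 'int y = 59;' declares a NEW y that shadows the outer one
When the block exits the inner y goes out of scope; the outer y was never modified -> 47
Result: 47

47


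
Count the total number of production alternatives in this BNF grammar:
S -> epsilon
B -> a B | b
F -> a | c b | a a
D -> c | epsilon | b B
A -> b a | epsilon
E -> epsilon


Counting alternatives per rule:
  S: 1 alternative(s)
  B: 2 alternative(s)
  F: 3 alternative(s)
  D: 3 alternative(s)
  A: 2 alternative(s)
  E: 1 alternative(s)
Sum: 1 + 2 + 3 + 3 + 2 + 1 = 12

12


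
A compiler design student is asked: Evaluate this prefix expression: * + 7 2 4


Parsing prefix expression: * + 7 2 4
Step 1: Innermost operation '+ 7 2'
  7 + 2 = 9
Step 2: Outer operation '* [9] 4'
  9 * 4 = 36

36


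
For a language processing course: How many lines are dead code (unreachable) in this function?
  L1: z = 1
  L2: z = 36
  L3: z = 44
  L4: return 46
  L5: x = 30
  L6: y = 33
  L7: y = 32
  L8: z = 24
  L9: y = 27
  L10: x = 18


Analyzing control flow:
  L1: reachable (before return)
  L2: reachable (before return)
  L3: reachable (before return)
  L4: reachable (return statement)
  L5: DEAD (after return at L4)
  L6: DEAD (after return at L4)
  L7: DEAD (after return at L4)
  L8: DEAD (after return at L4)
  L9: DEAD (after return at L4)
  L10: DEAD (after return at L4)
Return at L4, total lines = 10
Dead lines: L5 through L10
Count: 6

6


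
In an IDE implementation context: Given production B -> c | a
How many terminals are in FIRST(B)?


Production: B -> c | a
Examining each alternative for leading terminals:
  B -> c : first terminal = 'c'
  B -> a : first terminal = 'a'
FIRST(B) = {a, c}
Count: 2

2


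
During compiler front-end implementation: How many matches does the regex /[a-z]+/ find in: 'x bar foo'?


Pattern: /[a-z]+/ (identifiers)
Input: 'x bar foo'
Scanning for matches:
  Match 1: 'x'
  Match 2: 'bar'
  Match 3: 'foo'
Total matches: 3

3


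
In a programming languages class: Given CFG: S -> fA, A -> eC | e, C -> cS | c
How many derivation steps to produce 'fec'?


Grammar: S -> fA, A -> eC | e, C -> cS | c
Deriving 'fec':
Step 1: S -> fA => fA
Step 2: A -> eC => feC
Step 3: C -> c => fec
Total derivation steps: 3

3


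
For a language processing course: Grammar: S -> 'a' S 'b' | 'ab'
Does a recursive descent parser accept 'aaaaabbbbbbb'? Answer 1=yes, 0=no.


Grammar accepts strings of the form a^n b^n (n >= 1)
Word: 'aaaaabbbbbbb'
Counting: 5 a's and 7 b's
Check: 5 == 7? No
Mismatch: a-count != b-count
Rejected

0


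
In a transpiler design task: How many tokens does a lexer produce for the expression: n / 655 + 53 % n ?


Scanning 'n / 655 + 53 % n'
Token 1: 'n' -> identifier
Token 2: '/' -> operator
Token 3: '655' -> integer_literal
Token 4: '+' -> operator
Token 5: '53' -> integer_literal
Token 6: '%' -> operator
Token 7: 'n' -> identifier
Total tokens: 7

7


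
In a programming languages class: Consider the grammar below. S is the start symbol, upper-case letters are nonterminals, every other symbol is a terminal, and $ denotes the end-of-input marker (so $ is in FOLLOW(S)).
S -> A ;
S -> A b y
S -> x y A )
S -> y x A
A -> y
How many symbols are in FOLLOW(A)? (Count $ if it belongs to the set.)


S is the start symbol and does not occur in any rule body, so FOLLOW(S) = {$}.
Examining every occurrence of A in a rule body:
  S -> A ; : A is followed by terminal ';' -> add ';'
  S -> A b y : A is followed by terminal 'b' -> add 'b'
  S -> x y A ) : A is followed by terminal ')' -> add ')'
  S -> y x A : A is at the right end -> add FOLLOW(S) = {$}
  A -> y : A does not occur in the body -> contributes nothing
FOLLOW(A) = {), ;, b, $}
Count: 4

4


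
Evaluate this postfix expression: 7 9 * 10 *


Processing tokens left to right:
Push 7, Push 9
Pop 7 and 9, compute 7 * 9 = 63, push 63
Push 10
Pop 63 and 10, compute 63 * 10 = 630, push 630
Stack result: 630

630


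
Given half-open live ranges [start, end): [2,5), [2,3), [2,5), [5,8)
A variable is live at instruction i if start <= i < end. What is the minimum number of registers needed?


Live ranges:
  Var0: [2, 5)
  Var1: [2, 3)
  Var2: [2, 5)
  Var3: [5, 8)
Sweep-line events (position, delta, active):
  pos=2 start -> active=1
  pos=2 start -> active=2
  pos=2 start -> active=3
  pos=3 end -> active=2
  pos=5 end -> active=1
  pos=5 end -> active=0
  pos=5 start -> active=1
  pos=8 end -> active=0
Maximum simultaneous active: 3
Minimum registers needed: 3

3


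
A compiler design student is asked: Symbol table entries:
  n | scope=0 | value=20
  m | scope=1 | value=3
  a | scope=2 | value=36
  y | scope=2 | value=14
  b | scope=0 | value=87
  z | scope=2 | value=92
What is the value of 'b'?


Searching symbol table for 'b':
  n | scope=0 | value=20
  m | scope=1 | value=3
  a | scope=2 | value=36
  y | scope=2 | value=14
  b | scope=0 | value=87 <- MATCH
  z | scope=2 | value=92
Found 'b' at scope 0 with value 87

87


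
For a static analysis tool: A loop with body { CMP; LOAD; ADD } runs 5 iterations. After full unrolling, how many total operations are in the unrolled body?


Loop body operations: CMP, LOAD, ADD (3 ops per iteration)
Unrolling 5 iterations:
  Iteration 1: CMP, LOAD, ADD (3 ops)
  Iteration 2: CMP, LOAD, ADD (3 ops)
  Iteration 3: CMP, LOAD, ADD (3 ops)
  Iteration 4: CMP, LOAD, ADD (3 ops)
  Iteration 5: CMP, LOAD, ADD (3 ops)
Total: 5 iterations * 3 ops/iter = 15 operations

15


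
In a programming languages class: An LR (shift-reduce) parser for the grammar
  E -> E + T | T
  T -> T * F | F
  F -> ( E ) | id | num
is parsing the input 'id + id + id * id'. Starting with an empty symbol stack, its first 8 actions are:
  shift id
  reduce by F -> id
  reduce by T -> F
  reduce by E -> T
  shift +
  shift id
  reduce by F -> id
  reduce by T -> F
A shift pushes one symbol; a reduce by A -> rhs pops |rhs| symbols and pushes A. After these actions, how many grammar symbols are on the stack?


Tracking the symbol stack through each action:
  Action 1: shift 'id' : push -> stack = [id] (size 1)
  Action 2: reduce by F -> id : pop 1, push F -> stack = [F] (size 1)
  Action 3: reduce by T -> F : pop 1, push T -> stack = [T] (size 1)
  Action 4: reduce by E -> T : pop 1, push E -> stack = [E] (size 1)
  Action 5: shift '+' : push -> stack = [E, +] (size 2)
  Action 6: shift 'id' : push -> stack = [E, +, id] (size 3)
  Action 7: reduce by F -> id : pop 1, push F -> stack = [E, +, F] (size 3)
  Action 8: reduce by T -> F : pop 1, push T -> stack = [E, +, T] (size 3)
Final stack size: 3

3


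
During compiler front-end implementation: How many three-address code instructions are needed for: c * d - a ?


Expression: c * d - a
Generating three-address code (respecting * over +/- precedence):
  Instruction 1: t1 = c * d
  Instruction 2: t2 = t1 - a
Total instructions: 2

2


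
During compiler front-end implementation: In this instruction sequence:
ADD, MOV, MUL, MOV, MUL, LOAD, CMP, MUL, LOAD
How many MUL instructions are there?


Scanning instruction sequence for MUL:
  Position 1: ADD
  Position 2: MOV
  Position 3: MUL <- MATCH
  Position 4: MOV
  Position 5: MUL <- MATCH
  Position 6: LOAD
  Position 7: CMP
  Position 8: MUL <- MATCH
  Position 9: LOAD
Matches at positions: [3, 5, 8]
Total MUL count: 3

3


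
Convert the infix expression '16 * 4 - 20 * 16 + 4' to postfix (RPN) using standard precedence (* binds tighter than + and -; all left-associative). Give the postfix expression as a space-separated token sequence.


Applying the shunting-yard algorithm:
  Operand 16 -> output
  Push '*' onto operator stack -> op-stack: [*]
  Operand 4 -> output
  See '-' (prec 1); top '*' (prec 2) >= it -> pop '*' to output
  Push '-' onto operator stack -> op-stack: [-]
  Operand 20 -> output
  Push '*' onto operator stack -> op-stack: [-, *]
  Operand 16 -> output
  See '+' (prec 1); top '*' (prec 2) >= it -> pop '*' to output
  See '+' (prec 1); top '-' (prec 1) >= it -> pop '-' to output
  Push '+' onto operator stack -> op-stack: [+]
  Operand 4 -> output
  End of input: pop '+' to output
Postfix result: 16 4 * 20 16 * - 4 +

16 4 * 20 16 * - 4 +
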